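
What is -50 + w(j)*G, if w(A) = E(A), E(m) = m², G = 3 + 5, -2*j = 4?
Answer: -18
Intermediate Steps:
j = -2 (j = -½*4 = -2)
G = 8
w(A) = A²
-50 + w(j)*G = -50 + (-2)²*8 = -50 + 4*8 = -50 + 32 = -18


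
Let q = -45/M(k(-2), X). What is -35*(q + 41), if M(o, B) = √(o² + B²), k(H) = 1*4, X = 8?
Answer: -1435 + 315*√5/4 ≈ -1258.9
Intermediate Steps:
k(H) = 4
M(o, B) = √(B² + o²)
q = -9*√5/4 (q = -45/√(8² + 4²) = -45/√(64 + 16) = -45*√5/20 = -9*√5/4 ≈ -5.0312)
-35*(q + 41) = -35*(-9*√5/4 + 41) = -35*(41 - 9*√5/4) = -1435 + 315*√5/4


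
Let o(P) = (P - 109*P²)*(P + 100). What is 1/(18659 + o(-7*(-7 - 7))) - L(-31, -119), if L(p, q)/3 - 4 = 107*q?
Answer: 7913700701954/207235465 ≈ 38187.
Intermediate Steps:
L(p, q) = 12 + 321*q (L(p, q) = 12 + 3*(107*q) = 12 + 321*q)
o(P) = (100 + P)*(P - 109*P²) (o(P) = (P - 109*P²)*(100 + P) = (100 + P)*(P - 109*P²))
1/(18659 + o(-7*(-7 - 7))) - L(-31, -119) = 1/(18659 + (-7*(-7 - 7))*(100 - (-76293)*(-7 - 7) - 109*49*(-7 - 7)²)) - (12 + 321*(-119)) = 1/(18659 + (-7*(-14))*(100 - (-76293)*(-14) - 109*(-7*(-14))²)) - (12 - 38199) = 1/(18659 + 98*(100 - 10899*98 - 109*98²)) - 1*(-38187) = 1/(18659 + 98*(100 - 1068102 - 109*9604)) + 38187 = 1/(18659 + 98*(100 - 1068102 - 1046836)) + 38187 = 1/(18659 + 98*(-2114838)) + 38187 = 1/(18659 - 207254124) + 38187 = 1/(-207235465) + 38187 = -1/207235465 + 38187 = 7913700701954/207235465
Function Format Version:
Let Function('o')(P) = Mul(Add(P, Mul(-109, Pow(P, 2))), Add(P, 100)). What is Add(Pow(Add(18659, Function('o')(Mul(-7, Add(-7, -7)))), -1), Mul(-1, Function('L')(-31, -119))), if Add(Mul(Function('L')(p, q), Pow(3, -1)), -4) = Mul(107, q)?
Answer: Rational(7913700701954, 207235465) ≈ 38187.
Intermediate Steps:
Function('L')(p, q) = Add(12, Mul(321, q)) (Function('L')(p, q) = Add(12, Mul(3, Mul(107, q))) = Add(12, Mul(321, q)))
Function('o')(P) = Mul(Add(100, P), Add(P, Mul(-109, Pow(P, 2)))) (Function('o')(P) = Mul(Add(P, Mul(-109, Pow(P, 2))), Add(100, P)) = Mul(Add(100, P), Add(P, Mul(-109, Pow(P, 2)))))
Add(Pow(Add(18659, Function('o')(Mul(-7, Add(-7, -7)))), -1), Mul(-1, Function('L')(-31, -119))) = Add(Pow(Add(18659, Mul(Mul(-7, Add(-7, -7)), Add(100, Mul(-10899, Mul(-7, Add(-7, -7))), Mul(-109, Pow(Mul(-7, Add(-7, -7)), 2))))), -1), Mul(-1, Add(12, Mul(321, -119)))) = Add(Pow(Add(18659, Mul(Mul(-7, -14), Add(100, Mul(-10899, Mul(-7, -14)), Mul(-109, Pow(Mul(-7, -14), 2))))), -1), Mul(-1, Add(12, -38199))) = Add(Pow(Add(18659, Mul(98, Add(100, Mul(-10899, 98), Mul(-109, Pow(98, 2))))), -1), Mul(-1, -38187)) = Add(Pow(Add(18659, Mul(98, Add(100, -1068102, Mul(-109, 9604)))), -1), 38187) = Add(Pow(Add(18659, Mul(98, Add(100, -1068102, -1046836))), -1), 38187) = Add(Pow(Add(18659, Mul(98, -2114838)), -1), 38187) = Add(Pow(Add(18659, -207254124), -1), 38187) = Add(Pow(-207235465, -1), 38187) = Add(Rational(-1, 207235465), 38187) = Rational(7913700701954, 207235465)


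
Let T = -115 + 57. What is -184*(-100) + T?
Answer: 18342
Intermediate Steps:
T = -58
-184*(-100) + T = -184*(-100) - 58 = 18400 - 58 = 18342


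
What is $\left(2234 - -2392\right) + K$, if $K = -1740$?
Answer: $2886$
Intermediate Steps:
$\left(2234 - -2392\right) + K = \left(2234 - -2392\right) - 1740 = \left(2234 + 2392\right) - 1740 = 4626 - 1740 = 2886$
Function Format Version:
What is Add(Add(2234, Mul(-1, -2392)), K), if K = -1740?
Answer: 2886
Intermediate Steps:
Add(Add(2234, Mul(-1, -2392)), K) = Add(Add(2234, Mul(-1, -2392)), -1740) = Add(Add(2234, 2392), -1740) = Add(4626, -1740) = 2886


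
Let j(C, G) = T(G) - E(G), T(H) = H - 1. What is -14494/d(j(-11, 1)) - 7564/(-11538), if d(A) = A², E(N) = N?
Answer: -83612104/5769 ≈ -14493.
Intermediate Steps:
T(H) = -1 + H
j(C, G) = -1 (j(C, G) = (-1 + G) - G = -1)
-14494/d(j(-11, 1)) - 7564/(-11538) = -14494/((-1)²) - 7564/(-11538) = -14494/1 - 7564*(-1/11538) = -14494*1 + 3782/5769 = -14494 + 3782/5769 = -83612104/5769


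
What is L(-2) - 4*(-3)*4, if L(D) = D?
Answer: 46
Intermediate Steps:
L(-2) - 4*(-3)*4 = -2 - 4*(-3)*4 = -2 + 12*4 = -2 + 48 = 46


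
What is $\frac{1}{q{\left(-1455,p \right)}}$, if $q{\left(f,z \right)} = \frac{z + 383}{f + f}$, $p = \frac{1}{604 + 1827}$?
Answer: $- \frac{1179035}{155179} \approx -7.5979$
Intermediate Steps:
$p = \frac{1}{2431} \approx 0.00041135$
$q{\left(f,z \right)} = \frac{383 + z}{2 f}$
$\frac{1}{q{\left(-1455,p \right)}} = \frac{1}{\frac{1}{2} \frac{1}{-1455} \left(383 + \frac{1}{2431}\right)} = \frac{1}{\frac{1}{2} \left(- \frac{1}{1455}\right) \frac{931074}{2431}} = \frac{1}{- \frac{155179}{1179035}} = - \frac{1179035}{155179}$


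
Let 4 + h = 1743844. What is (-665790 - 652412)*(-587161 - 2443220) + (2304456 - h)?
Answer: 3994654855578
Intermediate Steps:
h = 1743840 (h = -4 + 1743844 = 1743840)
(-665790 - 652412)*(-587161 - 2443220) + (2304456 - h) = (-665790 - 652412)*(-587161 - 2443220) + (2304456 - 1*1743840) = -1318202*(-3030381) + (2304456 - 1743840) = 3994654294962 + 560616 = 3994654855578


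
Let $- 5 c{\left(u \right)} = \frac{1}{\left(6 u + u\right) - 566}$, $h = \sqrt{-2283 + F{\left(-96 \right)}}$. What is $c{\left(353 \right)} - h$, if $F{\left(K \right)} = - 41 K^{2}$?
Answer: $- \frac{1}{9525} - i \sqrt{380139} \approx -0.00010499 - 616.55 i$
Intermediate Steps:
$h = i \sqrt{380139}$ ($h = \sqrt{-2283 - 41 \left(-96\right)^{2}} = \sqrt{-2283 - 377856} = \sqrt{-380139} = i \sqrt{380139} \approx 616.55 i$)
$c{\left(u \right)} = - \frac{1}{5 \left(-566 + 7 u\right)}$ ($c{\left(u \right)} = - \frac{1}{5 \left(\left(6 u + u\right) - 566\right)} = - \frac{1}{5 \left(7 u - 566\right)} = - \frac{1}{5 \left(-566 + 7 u\right)}$)
$c{\left(353 \right)} - h = - \frac{1}{-2830 + 35 \cdot 353} - i \sqrt{380139} = - \frac{1}{-2830 + 12355} - i \sqrt{380139} = - \frac{1}{9525} - i \sqrt{380139}$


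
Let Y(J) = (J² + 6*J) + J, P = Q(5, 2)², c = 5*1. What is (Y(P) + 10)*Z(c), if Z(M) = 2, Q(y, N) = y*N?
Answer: 21420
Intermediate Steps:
c = 5
Q(y, N) = N*y
P = 100 (P = (2*5)² = 10² = 100)
Y(J) = J² + 7*J
(Y(P) + 10)*Z(c) = (100*(7 + 100) + 10)*2 = (100*107 + 10)*2 = (10700 + 10)*2 = 10710*2 = 21420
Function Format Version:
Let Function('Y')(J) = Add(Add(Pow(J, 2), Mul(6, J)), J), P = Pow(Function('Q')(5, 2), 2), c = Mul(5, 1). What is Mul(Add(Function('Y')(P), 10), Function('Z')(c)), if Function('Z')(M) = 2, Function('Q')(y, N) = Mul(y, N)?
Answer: 21420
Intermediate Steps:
c = 5
Function('Q')(y, N) = Mul(N, y)
P = 100 (P = Pow(Mul(2, 5), 2) = Pow(10, 2) = 100)
Function('Y')(J) = Add(Pow(J, 2), Mul(7, J))
Mul(Add(Function('Y')(P), 10), Function('Z')(c)) = Mul(Add(Mul(100, Add(7, 100)), 10), 2) = Mul(Add(Mul(100, 107), 10), 2) = Mul(Add(10700, 10), 2) = Mul(10710, 2) = 21420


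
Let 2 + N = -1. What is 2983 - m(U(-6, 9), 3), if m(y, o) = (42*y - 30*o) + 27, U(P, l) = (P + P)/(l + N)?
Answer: 3130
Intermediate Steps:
N = -3 (N = -2 - 1 = -3)
U(P, l) = 2*P/(-3 + l) (U(P, l) = (P + P)/(l - 3) = (2*P)/(-3 + l) = 2*P/(-3 + l))
m(y, o) = 27 - 30*o + 42*y (m(y, o) = (-30*o + 42*y) + 27 = 27 - 30*o + 42*y)
2983 - m(U(-6, 9), 3) = 2983 - (27 - 30*3 + 42*(2*(-6)/(-3 + 9))) = 2983 - (27 - 90 + 42*(2*(-6)/6)) = 2983 - (27 - 90 + 42*(2*(-6)*(⅙))) = 2983 - (27 - 90 + 42*(-2)) = 2983 - (27 - 90 - 84) = 2983 - 1*(-147) = 2983 + 147 = 3130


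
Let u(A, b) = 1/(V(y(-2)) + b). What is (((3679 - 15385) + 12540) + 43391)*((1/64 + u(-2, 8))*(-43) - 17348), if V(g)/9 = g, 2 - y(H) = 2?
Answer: -49118894275/64 ≈ -7.6748e+8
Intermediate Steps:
y(H) = 0 (y(H) = 2 - 1*2 = 2 - 2 = 0)
V(g) = 9*g
u(A, b) = 1/b (u(A, b) = 1/(9*0 + b) = 1/(0 + b) = 1/b)
(((3679 - 15385) + 12540) + 43391)*((1/64 + u(-2, 8))*(-43) - 17348) = (((3679 - 15385) + 12540) + 43391)*((1/64 + 1/8)*(-43) - 17348) = ((-11706 + 12540) + 43391)*((1/64 + ⅛)*(-43) - 17348) = (834 + 43391)*((9/64)*(-43) - 17348) = 44225*(-387/64 - 17348) = 44225*(-1110659/64) = -49118894275/64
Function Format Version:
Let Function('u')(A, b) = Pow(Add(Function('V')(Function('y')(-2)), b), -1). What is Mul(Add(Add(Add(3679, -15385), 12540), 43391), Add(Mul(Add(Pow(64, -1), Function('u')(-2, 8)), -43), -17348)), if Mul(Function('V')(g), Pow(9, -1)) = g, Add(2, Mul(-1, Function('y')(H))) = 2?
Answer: Rational(-49118894275, 64) ≈ -7.6748e+8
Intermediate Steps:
Function('y')(H) = 0 (Function('y')(H) = Add(2, Mul(-1, 2)) = Add(2, -2) = 0)
Function('V')(g) = Mul(9, g)
Function('u')(A, b) = Pow(b, -1) (Function('u')(A, b) = Pow(Add(Mul(9, 0), b), -1) = Pow(Add(0, b), -1) = Pow(b, -1))
Mul(Add(Add(Add(3679, -15385), 12540), 43391), Add(Mul(Add(Pow(64, -1), Function('u')(-2, 8)), -43), -17348)) = Mul(Add(Add(Add(3679, -15385), 12540), 43391), Add(Mul(Add(Pow(64, -1), Pow(8, -1)), -43), -17348)) = Mul(Add(Add(-11706, 12540), 43391), Add(Mul(Add(Rational(1, 64), Rational(1, 8)), -43), -17348)) = Mul(Add(834, 43391), Add(Mul(Rational(9, 64), -43), -17348)) = Mul(44225, Add(Rational(-387, 64), -17348)) = Mul(44225, Rational(-1110659, 64)) = Rational(-49118894275, 64)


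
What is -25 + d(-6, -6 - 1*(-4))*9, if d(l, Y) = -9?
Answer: -106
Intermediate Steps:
-25 + d(-6, -6 - 1*(-4))*9 = -25 - 9*9 = -25 - 81 = -106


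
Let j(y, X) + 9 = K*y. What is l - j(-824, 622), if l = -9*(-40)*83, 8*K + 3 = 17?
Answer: 31331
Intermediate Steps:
K = 7/4 (K = -3/8 + (⅛)*17 = -3/8 + 17/8 = 7/4 ≈ 1.7500)
j(y, X) = -9 + 7*y/4
l = 29880 (l = 360*83 = 29880)
l - j(-824, 622) = 29880 - (-9 + (7/4)*(-824)) = 29880 - (-9 - 1442) = 29880 - 1*(-1451) = 29880 + 1451 = 31331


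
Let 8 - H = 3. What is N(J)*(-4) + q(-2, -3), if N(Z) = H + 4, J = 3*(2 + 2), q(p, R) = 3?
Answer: -33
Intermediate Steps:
H = 5 (H = 8 - 1*3 = 8 - 3 = 5)
J = 12 (J = 3*4 = 12)
N(Z) = 9 (N(Z) = 5 + 4 = 9)
N(J)*(-4) + q(-2, -3) = 9*(-4) + 3 = -36 + 3 = -33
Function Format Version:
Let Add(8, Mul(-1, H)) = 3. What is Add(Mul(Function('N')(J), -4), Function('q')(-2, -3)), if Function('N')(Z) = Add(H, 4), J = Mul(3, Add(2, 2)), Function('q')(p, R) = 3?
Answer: -33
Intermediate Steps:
H = 5 (H = Add(8, Mul(-1, 3)) = Add(8, -3) = 5)
J = 12 (J = Mul(3, 4) = 12)
Function('N')(Z) = 9 (Function('N')(Z) = Add(5, 4) = 9)
Add(Mul(Function('N')(J), -4), Function('q')(-2, -3)) = Add(Mul(9, -4), 3) = Add(-36, 3) = -33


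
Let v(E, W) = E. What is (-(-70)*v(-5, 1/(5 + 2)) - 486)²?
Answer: 698896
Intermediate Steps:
(-(-70)*v(-5, 1/(5 + 2)) - 486)² = (-(-70)*(-5) - 486)² = (-14*25 - 486)² = (-350 - 486)² = (-836)² = 698896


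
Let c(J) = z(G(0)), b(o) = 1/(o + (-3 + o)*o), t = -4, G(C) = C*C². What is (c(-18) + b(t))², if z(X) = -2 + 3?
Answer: 625/576 ≈ 1.0851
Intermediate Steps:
G(C) = C³
z(X) = 1
b(o) = 1/(o + o*(-3 + o))
c(J) = 1
(c(-18) + b(t))² = (1 + 1/((-4)*(-2 - 4)))² = (1 - ¼/(-6))² = (1 - ¼*(-⅙))² = (1 + 1/24)² = (25/24)² = 625/576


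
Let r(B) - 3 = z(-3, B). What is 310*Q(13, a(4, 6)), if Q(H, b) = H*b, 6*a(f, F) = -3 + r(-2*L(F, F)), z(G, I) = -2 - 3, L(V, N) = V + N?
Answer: -10075/3 ≈ -3358.3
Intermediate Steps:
L(V, N) = N + V
z(G, I) = -5
r(B) = -2 (r(B) = 3 - 5 = -2)
a(f, F) = -⅚ (a(f, F) = (-3 - 2)/6 = (⅙)*(-5) = -⅚)
310*Q(13, a(4, 6)) = 310*(13*(-⅚)) = 310*(-65/6) = -10075/3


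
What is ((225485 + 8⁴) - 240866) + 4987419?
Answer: 4976134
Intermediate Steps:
((225485 + 8⁴) - 240866) + 4987419 = ((225485 + 4096) - 240866) + 4987419 = (229581 - 240866) + 4987419 = -11285 + 4987419 = 4976134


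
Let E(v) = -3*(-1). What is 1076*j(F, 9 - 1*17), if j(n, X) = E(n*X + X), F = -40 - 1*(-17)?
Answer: 3228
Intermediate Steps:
F = -23 (F = -40 + 17 = -23)
E(v) = 3
j(n, X) = 3
1076*j(F, 9 - 1*17) = 1076*3 = 3228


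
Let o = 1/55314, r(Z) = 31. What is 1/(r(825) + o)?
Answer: 55314/1714735 ≈ 0.032258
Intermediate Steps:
o = 1/55314 ≈ 1.8079e-5
1/(r(825) + o) = 1/(31 + 1/55314) = 1/(1714735/55314) = 55314/1714735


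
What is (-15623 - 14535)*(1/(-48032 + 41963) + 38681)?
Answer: -416455348712/357 ≈ -1.1665e+9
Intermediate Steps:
(-15623 - 14535)*(1/(-48032 + 41963) + 38681) = -30158*(1/(-6069) + 38681) = -30158*(-1/6069 + 38681) = -30158*234754988/6069 = -416455348712/357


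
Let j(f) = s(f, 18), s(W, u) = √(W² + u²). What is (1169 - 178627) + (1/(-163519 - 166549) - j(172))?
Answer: -58573207145/330068 - 2*√7477 ≈ -1.7763e+5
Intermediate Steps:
j(f) = √(324 + f²) (j(f) = √(f² + 18²) = √(f² + 324) = √(324 + f²))
(1169 - 178627) + (1/(-163519 - 166549) - j(172)) = (1169 - 178627) + (1/(-163519 - 166549) - √(324 + 172²)) = -177458 + (1/(-330068) - √(324 + 29584)) = -177458 + (-1/330068 - √29908) = -177458 + (-1/330068 - 2*√7477) = -58573207145/330068 - 2*√7477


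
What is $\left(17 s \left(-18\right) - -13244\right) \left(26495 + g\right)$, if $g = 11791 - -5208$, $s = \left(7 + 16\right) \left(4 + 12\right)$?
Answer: $-4321737816$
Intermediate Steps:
$s = 368$ ($s = 23 \cdot 16 = 368$)
$g = 16999$ ($g = 11791 + 5208 = 16999$)
$\left(17 s \left(-18\right) - -13244\right) \left(26495 + g\right) = \left(17 \cdot 368 \left(-18\right) - -13244\right) \left(26495 + 16999\right) = \left(6256 \left(-18\right) + 13244\right) 43494 = \left(-112608 + 13244\right) 43494 = \left(-99364\right) 43494 = -4321737816$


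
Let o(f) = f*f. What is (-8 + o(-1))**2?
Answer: 49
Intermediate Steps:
o(f) = f**2
(-8 + o(-1))**2 = (-8 + (-1)**2)**2 = (-8 + 1)**2 = (-7)**2 = 49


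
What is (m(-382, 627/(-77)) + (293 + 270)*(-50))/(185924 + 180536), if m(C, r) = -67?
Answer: -28217/366460 ≈ -0.076999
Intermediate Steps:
(m(-382, 627/(-77)) + (293 + 270)*(-50))/(185924 + 180536) = (-67 + (293 + 270)*(-50))/(185924 + 180536) = (-67 + 563*(-50))/366460 = (-67 - 28150)*(1/366460) = -28217*1/366460 = -28217/366460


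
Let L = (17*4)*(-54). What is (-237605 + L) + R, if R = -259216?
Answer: -500493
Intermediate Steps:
L = -3672 (L = 68*(-54) = -3672)
(-237605 + L) + R = (-237605 - 3672) - 259216 = -241277 - 259216 = -500493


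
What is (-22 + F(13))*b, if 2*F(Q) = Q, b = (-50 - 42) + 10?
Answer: 1271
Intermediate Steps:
b = -82 (b = -92 + 10 = -82)
F(Q) = Q/2
(-22 + F(13))*b = (-22 + (1/2)*13)*(-82) = (-22 + 13/2)*(-82) = -31/2*(-82) = 1271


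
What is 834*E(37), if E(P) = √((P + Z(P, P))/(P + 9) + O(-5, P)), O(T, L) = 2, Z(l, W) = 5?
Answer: 834*√1541/23 ≈ 1423.4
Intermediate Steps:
E(P) = √(2 + (5 + P)/(9 + P)) (E(P) = √((P + 5)/(P + 9) + 2) = √((5 + P)/(9 + P) + 2) = √(2 + (5 + P)/(9 + P)))
834*E(37) = 834*√((23 + 3*37)/(9 + 37)) = 834*√((23 + 111)/46) = 834*√((1/46)*134) = 834*√(67/23) = 834*(√1541/23) = 834*√1541/23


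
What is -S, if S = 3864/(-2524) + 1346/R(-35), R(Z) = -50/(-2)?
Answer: -825176/15775 ≈ -52.309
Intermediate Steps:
R(Z) = 25 (R(Z) = -50*(-½) = 25)
S = 825176/15775 (S = 3864/(-2524) + 1346/25 = 3864*(-1/2524) + 1346*(1/25) = -966/631 + 1346/25 = 825176/15775 ≈ 52.309)
-S = -1*825176/15775 = -825176/15775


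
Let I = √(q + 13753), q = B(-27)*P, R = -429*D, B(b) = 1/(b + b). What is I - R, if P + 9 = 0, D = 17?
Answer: 7293 + √495114/6 ≈ 7410.3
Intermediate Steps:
B(b) = 1/(2*b)
P = -9 (P = -9 + 0 = -9)
R = -7293 (R = -429*17 = -7293)
q = ⅙ (q = ((½)/(-27))*(-9) = ((½)*(-1/27))*(-9) = -1/54*(-9) = ⅙ ≈ 0.16667)
I = √495114/6 (I = √(⅙ + 13753) = √(82519/6) = √495114/6 ≈ 117.27)
I - R = √495114/6 - 1*(-7293) = √495114/6 + 7293 = 7293 + √495114/6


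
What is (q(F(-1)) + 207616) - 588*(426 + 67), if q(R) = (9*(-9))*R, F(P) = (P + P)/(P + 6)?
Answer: -411178/5 ≈ -82236.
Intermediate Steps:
F(P) = 2*P/(6 + P) (F(P) = (2*P)/(6 + P) = 2*P/(6 + P))
q(R) = -81*R
(q(F(-1)) + 207616) - 588*(426 + 67) = (-162*(-1)/(6 - 1) + 207616) - 588*(426 + 67) = (-162*(-1)/5 + 207616) - 588*493 = (-162*(-1)/5 + 207616) - 289884 = (-81*(-2/5) + 207616) - 289884 = (162/5 + 207616) - 289884 = 1038242/5 - 289884 = -411178/5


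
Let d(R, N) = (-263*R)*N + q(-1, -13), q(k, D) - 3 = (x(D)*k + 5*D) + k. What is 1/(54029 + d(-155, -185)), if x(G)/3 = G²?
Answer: -1/7488066 ≈ -1.3355e-7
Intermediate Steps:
x(G) = 3*G²
q(k, D) = 3 + k + 5*D + 3*k*D² (q(k, D) = 3 + (((3*D²)*k + 5*D) + k) = 3 + ((3*k*D² + 5*D) + k) = 3 + ((5*D + 3*k*D²) + k) = 3 + (k + 5*D + 3*k*D²) = 3 + k + 5*D + 3*k*D²)
d(R, N) = -570 - 263*N*R (d(R, N) = (-263*R)*N + (3 - 1 + 5*(-13) + 3*(-1)*(-13)²) = -263*N*R + (3 - 1 - 65 + 3*(-1)*169) = -263*N*R + (3 - 1 - 65 - 507) = -263*N*R - 570 = -570 - 263*N*R)
1/(54029 + d(-155, -185)) = 1/(54029 + (-570 - 263*(-185)*(-155))) = 1/(54029 + (-570 - 7541525)) = 1/(54029 - 7542095) = 1/(-7488066) = -1/7488066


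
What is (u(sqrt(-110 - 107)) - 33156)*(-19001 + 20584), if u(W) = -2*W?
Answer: -52485948 - 3166*I*sqrt(217) ≈ -5.2486e+7 - 46638.0*I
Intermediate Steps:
(u(sqrt(-110 - 107)) - 33156)*(-19001 + 20584) = (-2*sqrt(-110 - 107) - 33156)*(-19001 + 20584) = (-2*I*sqrt(217) - 33156)*1583 = (-33156 - 2*I*sqrt(217))*1583 = -52485948 - 3166*I*sqrt(217)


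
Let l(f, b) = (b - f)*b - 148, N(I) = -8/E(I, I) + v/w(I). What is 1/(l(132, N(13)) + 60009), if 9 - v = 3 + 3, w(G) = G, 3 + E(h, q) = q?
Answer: 4225/253231554 ≈ 1.6684e-5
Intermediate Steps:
E(h, q) = -3 + q
v = 3 (v = 9 - (3 + 3) = 9 - 1*6 = 9 - 6 = 3)
N(I) = -8/(-3 + I) + 3/I
l(f, b) = -148 + b*(b - f) (l(f, b) = b*(b - f) - 148 = -148 + b*(b - f))
1/(l(132, N(13)) + 60009) = 1/((-148 + ((-9 - 5*13)/(13*(-3 + 13)))² - 1*(-9 - 5*13)/(13*(-3 + 13))*132) + 60009) = 1/((-148 + ((1/13)*(-9 - 65)/10)² - 1*(1/13)*(-9 - 65)/10*132) + 60009) = 1/((-148 + ((1/13)*(⅒)*(-74))² - 1*(1/13)*(⅒)*(-74)*132) + 60009) = 1/((-148 + (-37/65)² - 1*(-37/65)*132) + 60009) = 1/((-148 + 1369/4225 + 4884/65) + 60009) = 1/(-306471/4225 + 60009) = 1/(253231554/4225) = 4225/253231554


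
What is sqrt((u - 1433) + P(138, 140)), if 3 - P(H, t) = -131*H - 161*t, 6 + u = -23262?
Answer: 4*sqrt(995) ≈ 126.17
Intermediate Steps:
u = -23268 (u = -6 - 23262 = -23268)
P(H, t) = 3 + 131*H + 161*t (P(H, t) = 3 - (-131*H - 161*t) = 3 - (-161*t - 131*H) = 3 + (131*H + 161*t) = 3 + 131*H + 161*t)
sqrt((u - 1433) + P(138, 140)) = sqrt((-23268 - 1433) + (3 + 131*138 + 161*140)) = sqrt(-24701 + (3 + 18078 + 22540)) = sqrt(-24701 + 40621) = sqrt(15920) = 4*sqrt(995)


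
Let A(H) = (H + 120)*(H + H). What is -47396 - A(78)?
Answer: -78284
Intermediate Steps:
A(H) = 2*H*(120 + H) (A(H) = (120 + H)*(2*H) = 2*H*(120 + H))
-47396 - A(78) = -47396 - 2*78*(120 + 78) = -47396 - 2*78*198 = -47396 - 1*30888 = -47396 - 30888 = -78284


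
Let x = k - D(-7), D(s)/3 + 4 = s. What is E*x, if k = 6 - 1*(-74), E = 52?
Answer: 5876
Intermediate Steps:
D(s) = -12 + 3*s
k = 80 (k = 6 + 74 = 80)
x = 113 (x = 80 - (-12 + 3*(-7)) = 80 - (-12 - 21) = 80 - 1*(-33) = 80 + 33 = 113)
E*x = 52*113 = 5876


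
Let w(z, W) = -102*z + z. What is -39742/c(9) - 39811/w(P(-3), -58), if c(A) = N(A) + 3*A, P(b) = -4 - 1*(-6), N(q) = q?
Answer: -824336/909 ≈ -906.86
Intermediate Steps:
P(b) = 2 (P(b) = -4 + 6 = 2)
w(z, W) = -101*z
c(A) = 4*A (c(A) = A + 3*A = 4*A)
-39742/c(9) - 39811/w(P(-3), -58) = -39742/(4*9) - 39811/((-101*2)) = -39742/36 - 39811/(-202) = -39742*1/36 - 39811*(-1/202) = -19871/18 + 39811/202 = -824336/909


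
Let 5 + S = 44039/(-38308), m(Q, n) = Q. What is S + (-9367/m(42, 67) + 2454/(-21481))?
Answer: -3962268829109/17280777108 ≈ -229.29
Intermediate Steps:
S = -235579/38308 (S = -5 + 44039/(-38308) = -5 + 44039*(-1/38308) = -5 - 44039/38308 = -235579/38308 ≈ -6.1496)
S + (-9367/m(42, 67) + 2454/(-21481)) = -235579/38308 + (-9367/42 + 2454/(-21481)) = -235579/38308 + (-9367*1/42 + 2454*(-1/21481)) = -235579/38308 + (-9367/42 - 2454/21481) = -235579/38308 - 201315595/902202 = -3962268829109/17280777108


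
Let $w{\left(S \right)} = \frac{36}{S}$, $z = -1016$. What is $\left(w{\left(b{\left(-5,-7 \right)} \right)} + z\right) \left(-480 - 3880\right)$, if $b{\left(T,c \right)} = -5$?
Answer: $4461152$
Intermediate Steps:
$\left(w{\left(b{\left(-5,-7 \right)} \right)} + z\right) \left(-480 - 3880\right) = \left(\frac{36}{-5} - 1016\right) \left(-480 - 3880\right) = \left(36 \left(- \frac{1}{5}\right) - 1016\right) \left(-4360\right) = \left(- \frac{36}{5} - 1016\right) \left(-4360\right) = \left(- \frac{5116}{5}\right) \left(-4360\right) = 4461152$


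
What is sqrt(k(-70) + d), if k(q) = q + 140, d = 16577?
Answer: sqrt(16647) ≈ 129.02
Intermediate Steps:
k(q) = 140 + q
sqrt(k(-70) + d) = sqrt((140 - 70) + 16577) = sqrt(70 + 16577) = sqrt(16647)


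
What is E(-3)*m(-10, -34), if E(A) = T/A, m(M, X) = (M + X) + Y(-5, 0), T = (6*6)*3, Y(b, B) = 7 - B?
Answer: 1332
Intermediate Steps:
T = 108 (T = 36*3 = 108)
m(M, X) = 7 + M + X (m(M, X) = (M + X) + (7 - 1*0) = (M + X) + (7 + 0) = (M + X) + 7 = 7 + M + X)
E(A) = 108/A
E(-3)*m(-10, -34) = (108/(-3))*(7 - 10 - 34) = (108*(-⅓))*(-37) = -36*(-37) = 1332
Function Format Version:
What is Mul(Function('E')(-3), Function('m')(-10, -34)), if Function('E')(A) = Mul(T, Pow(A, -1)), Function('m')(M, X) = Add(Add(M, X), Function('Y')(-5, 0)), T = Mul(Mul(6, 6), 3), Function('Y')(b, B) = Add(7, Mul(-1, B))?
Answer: 1332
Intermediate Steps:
T = 108 (T = Mul(36, 3) = 108)
Function('m')(M, X) = Add(7, M, X) (Function('m')(M, X) = Add(Add(M, X), Add(7, Mul(-1, 0))) = Add(Add(M, X), Add(7, 0)) = Add(Add(M, X), 7) = Add(7, M, X))
Function('E')(A) = Mul(108, Pow(A, -1))
Mul(Function('E')(-3), Function('m')(-10, -34)) = Mul(Mul(108, Pow(-3, -1)), Add(7, -10, -34)) = Mul(Mul(108, Rational(-1, 3)), -37) = Mul(-36, -37) = 1332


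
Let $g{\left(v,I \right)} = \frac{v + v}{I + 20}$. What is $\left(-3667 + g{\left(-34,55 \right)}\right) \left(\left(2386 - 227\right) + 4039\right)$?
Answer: $- \frac{568342138}{25} \approx -2.2734 \cdot 10^{7}$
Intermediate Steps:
$g{\left(v,I \right)} = \frac{2 v}{20 + I}$
$\left(-3667 + g{\left(-34,55 \right)}\right) \left(\left(2386 - 227\right) + 4039\right) = \left(-3667 + 2 \left(-34\right) \frac{1}{20 + 55}\right) \left(\left(2386 - 227\right) + 4039\right) = \left(-3667 + 2 \left(-34\right) \frac{1}{75}\right) \left(2159 + 4039\right) = \left(-3667 + 2 \left(-34\right) \frac{1}{75}\right) 6198 = \left(-3667 - \frac{68}{75}\right) 6198 = \left(- \frac{275093}{75}\right) 6198 = - \frac{568342138}{25}$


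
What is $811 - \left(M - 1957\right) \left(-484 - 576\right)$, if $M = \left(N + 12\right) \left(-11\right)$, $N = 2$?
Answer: $-2236849$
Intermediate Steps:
$M = -154$ ($M = \left(2 + 12\right) \left(-11\right) = 14 \left(-11\right) = -154$)
$811 - \left(M - 1957\right) \left(-484 - 576\right) = 811 - \left(-154 - 1957\right) \left(-484 - 576\right) = 811 - \left(-2111\right) \left(-1060\right) = 811 - 2237660 = -2236849$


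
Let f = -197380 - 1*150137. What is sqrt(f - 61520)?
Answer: I*sqrt(409037) ≈ 639.56*I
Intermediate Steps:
f = -347517 (f = -197380 - 150137 = -347517)
sqrt(f - 61520) = sqrt(-347517 - 61520) = sqrt(-409037) = I*sqrt(409037)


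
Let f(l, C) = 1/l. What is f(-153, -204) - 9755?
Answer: -1492516/153 ≈ -9755.0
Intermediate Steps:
f(-153, -204) - 9755 = 1/(-153) - 9755 = -1/153 - 9755 = -1492516/153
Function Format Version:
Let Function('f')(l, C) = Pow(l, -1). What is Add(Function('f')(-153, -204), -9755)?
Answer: Rational(-1492516, 153) ≈ -9755.0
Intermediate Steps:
Add(Function('f')(-153, -204), -9755) = Add(Pow(-153, -1), -9755) = Add(Rational(-1, 153), -9755) = Rational(-1492516, 153)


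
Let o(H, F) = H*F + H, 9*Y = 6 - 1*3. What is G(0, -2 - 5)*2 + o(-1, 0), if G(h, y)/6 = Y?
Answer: 3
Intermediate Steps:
Y = ⅓ (Y = (6 - 1*3)/9 = (6 - 3)/9 = (⅑)*3 = ⅓ ≈ 0.33333)
G(h, y) = 2 (G(h, y) = 6*(⅓) = 2)
o(H, F) = H + F*H (o(H, F) = F*H + H = H + F*H)
G(0, -2 - 5)*2 + o(-1, 0) = 2*2 - (1 + 0) = 4 - 1*1 = 4 - 1 = 3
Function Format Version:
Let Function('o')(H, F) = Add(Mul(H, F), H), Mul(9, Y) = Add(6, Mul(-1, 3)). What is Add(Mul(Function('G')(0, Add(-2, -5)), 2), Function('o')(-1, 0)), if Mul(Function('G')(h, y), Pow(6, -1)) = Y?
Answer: 3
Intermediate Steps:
Y = Rational(1, 3) (Y = Mul(Rational(1, 9), Add(6, Mul(-1, 3))) = Mul(Rational(1, 9), Add(6, -3)) = Mul(Rational(1, 9), 3) = Rational(1, 3) ≈ 0.33333)
Function('G')(h, y) = 2 (Function('G')(h, y) = Mul(6, Rational(1, 3)) = 2)
Function('o')(H, F) = Add(H, Mul(F, H)) (Function('o')(H, F) = Add(Mul(F, H), H) = Add(H, Mul(F, H)))
Add(Mul(Function('G')(0, Add(-2, -5)), 2), Function('o')(-1, 0)) = Add(Mul(2, 2), Mul(-1, Add(1, 0))) = Add(4, Mul(-1, 1)) = Add(4, -1) = 3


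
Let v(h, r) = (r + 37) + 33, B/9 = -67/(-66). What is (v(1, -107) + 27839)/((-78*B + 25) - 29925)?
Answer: -305822/336739 ≈ -0.90819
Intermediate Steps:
B = 201/22 (B = 9*(-67/(-66)) = 9*(-67*(-1/66)) = 9*(67/66) = 201/22 ≈ 9.1364)
v(h, r) = 70 + r (v(h, r) = (37 + r) + 33 = 70 + r)
(v(1, -107) + 27839)/((-78*B + 25) - 29925) = ((70 - 107) + 27839)/((-78*201/22 + 25) - 29925) = (-37 + 27839)/((-7839/11 + 25) - 29925) = 27802/(-7564/11 - 29925) = 27802/(-336739/11) = 27802*(-11/336739) = -305822/336739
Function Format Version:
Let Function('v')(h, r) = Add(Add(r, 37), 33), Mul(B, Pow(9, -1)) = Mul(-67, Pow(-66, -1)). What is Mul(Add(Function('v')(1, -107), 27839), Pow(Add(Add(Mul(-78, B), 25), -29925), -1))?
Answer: Rational(-305822, 336739) ≈ -0.90819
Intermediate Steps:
B = Rational(201, 22) (B = Mul(9, Mul(-67, Pow(-66, -1))) = Mul(9, Mul(-67, Rational(-1, 66))) = Mul(9, Rational(67, 66)) = Rational(201, 22) ≈ 9.1364)
Function('v')(h, r) = Add(70, r) (Function('v')(h, r) = Add(Add(37, r), 33) = Add(70, r))
Mul(Add(Function('v')(1, -107), 27839), Pow(Add(Add(Mul(-78, B), 25), -29925), -1)) = Mul(Add(Add(70, -107), 27839), Pow(Add(Add(Mul(-78, Rational(201, 22)), 25), -29925), -1)) = Mul(Add(-37, 27839), Pow(Add(Add(Rational(-7839, 11), 25), -29925), -1)) = Mul(27802, Pow(Add(Rational(-7564, 11), -29925), -1)) = Mul(27802, Pow(Rational(-336739, 11), -1)) = Mul(27802, Rational(-11, 336739)) = Rational(-305822, 336739)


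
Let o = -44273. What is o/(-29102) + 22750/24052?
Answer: 30837941/12499309 ≈ 2.4672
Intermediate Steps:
o/(-29102) + 22750/24052 = -44273/(-29102) + 22750/24052 = -44273*(-1/29102) + 22750*(1/24052) = 44273/29102 + 1625/1718 = 30837941/12499309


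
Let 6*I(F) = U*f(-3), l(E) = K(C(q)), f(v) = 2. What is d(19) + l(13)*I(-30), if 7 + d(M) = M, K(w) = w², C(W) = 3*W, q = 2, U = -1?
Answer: 0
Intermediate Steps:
d(M) = -7 + M
l(E) = 36 (l(E) = (3*2)² = 6² = 36)
I(F) = -⅓ (I(F) = (-1*2)/6 = (⅙)*(-2) = -⅓)
d(19) + l(13)*I(-30) = (-7 + 19) + 36*(-⅓) = 12 - 12 = 0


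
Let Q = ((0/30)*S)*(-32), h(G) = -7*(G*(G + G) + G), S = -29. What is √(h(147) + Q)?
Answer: 7*I*√6195 ≈ 550.96*I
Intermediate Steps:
h(G) = -14*G² - 7*G (h(G) = -7*(G*(2*G) + G) = -7*(2*G² + G) = -7*(G + 2*G²) = -14*G² - 7*G)
Q = 0 (Q = ((0/30)*(-29))*(-32) = ((0*(1/30))*(-29))*(-32) = (0*(-29))*(-32) = 0*(-32) = 0)
√(h(147) + Q) = √(-7*147*(1 + 2*147) + 0) = √(-7*147*(1 + 294) + 0) = √(-7*147*295 + 0) = √(-303555 + 0) = √(-303555) = 7*I*√6195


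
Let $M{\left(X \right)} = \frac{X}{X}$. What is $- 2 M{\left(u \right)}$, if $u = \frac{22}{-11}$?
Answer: $-2$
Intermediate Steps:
$u = -2$ ($u = 22 \left(- \frac{1}{11}\right) = -2$)
$M{\left(X \right)} = 1$
$- 2 M{\left(u \right)} = \left(-2\right) 1 = -2$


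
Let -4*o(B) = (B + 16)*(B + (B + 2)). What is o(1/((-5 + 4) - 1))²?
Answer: 961/64 ≈ 15.016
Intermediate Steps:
o(B) = -(2 + 2*B)*(16 + B)/4 (o(B) = -(B + 16)*(B + (B + 2))/4 = -(16 + B)*(B + (2 + B))/4 = -(16 + B)*(2 + 2*B)/4 = -(2 + 2*B)*(16 + B)/4)
o(1/((-5 + 4) - 1))² = (-8 - 17/(2*((-5 + 4) - 1)) - 1/(2*((-5 + 4) - 1)²))² = (-8 - 17/(2*(-1 - 1)) - 1/(2*(-1 - 1)²))² = (-8 - 17/2/(-2) - (1/(-2))²/2)² = (-8 - 17/2*(-½) - (-½)²/2)² = (-8 + 17/4 - ½*¼)² = (-8 + 17/4 - ⅛)² = (-31/8)² = 961/64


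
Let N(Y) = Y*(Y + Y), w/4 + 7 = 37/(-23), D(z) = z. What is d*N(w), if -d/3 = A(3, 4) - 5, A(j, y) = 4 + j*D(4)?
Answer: -41399424/529 ≈ -78260.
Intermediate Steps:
A(j, y) = 4 + 4*j (A(j, y) = 4 + j*4 = 4 + 4*j)
w = -792/23 (w = -28 + 4*(37/(-23)) = -28 + 4*(37*(-1/23)) = -28 + 4*(-37/23) = -28 - 148/23 = -792/23 ≈ -34.435)
N(Y) = 2*Y**2 (N(Y) = Y*(2*Y) = 2*Y**2)
d = -33 (d = -3*((4 + 4*3) - 5) = -3*((4 + 12) - 5) = -3*(16 - 5) = -3*11 = -33)
d*N(w) = -66*(-792/23)**2 = -66*627264/529 = -33*1254528/529 = -41399424/529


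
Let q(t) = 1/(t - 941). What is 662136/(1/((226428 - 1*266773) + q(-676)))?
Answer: -14398779880592/539 ≈ -2.6714e+10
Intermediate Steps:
q(t) = 1/(-941 + t)
662136/(1/((226428 - 1*266773) + q(-676))) = 662136/(1/((226428 - 1*266773) + 1/(-941 - 676))) = 662136/(1/((226428 - 266773) + 1/(-1617))) = 662136/(1/(-40345 - 1/1617)) = 662136/(1/(-65237866/1617)) = 662136/(-1617/65237866) = 662136*(-65237866/1617) = -14398779880592/539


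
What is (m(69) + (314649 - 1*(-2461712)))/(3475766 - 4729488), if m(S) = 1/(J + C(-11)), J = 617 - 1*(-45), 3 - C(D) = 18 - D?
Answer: -1765765597/797367192 ≈ -2.2145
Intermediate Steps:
C(D) = -15 + D (C(D) = 3 - (18 - D) = 3 + (-18 + D) = -15 + D)
J = 662 (J = 617 + 45 = 662)
m(S) = 1/636 (m(S) = 1/(662 + (-15 - 11)) = 1/(662 - 26) = 1/636)
(m(69) + (314649 - 1*(-2461712)))/(3475766 - 4729488) = (1/636 + (314649 - 1*(-2461712)))/(3475766 - 4729488) = (1/636 + (314649 + 2461712))/(-1253722) = (1/636 + 2776361)*(-1/1253722) = (1765765597/636)*(-1/1253722) = -1765765597/797367192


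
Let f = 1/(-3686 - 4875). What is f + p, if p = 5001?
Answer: 42813560/8561 ≈ 5001.0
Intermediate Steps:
f = -1/8561 (f = 1/(-8561) = -1/8561 ≈ -0.00011681)
f + p = -1/8561 + 5001 = 42813560/8561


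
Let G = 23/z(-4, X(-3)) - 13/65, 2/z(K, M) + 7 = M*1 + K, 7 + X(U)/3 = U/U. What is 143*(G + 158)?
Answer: -251251/10 ≈ -25125.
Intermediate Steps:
X(U) = -18 (X(U) = -21 + 3*(U/U) = -21 + 3*1 = -21 + 3 = -18)
z(K, M) = 2/(-7 + K + M) (z(K, M) = 2/(-7 + (M*1 + K)) = 2/(-7 + (M + K)) = 2/(-7 + (K + M)) = 2/(-7 + K + M))
G = -3337/10 (G = 23/((2/(-7 - 4 - 18))) - 13/65 = 23/((2/(-29))) - 13*1/65 = 23/((2*(-1/29))) - ⅕ = 23/(-2/29) - ⅕ = 23*(-29/2) - ⅕ = -667/2 - ⅕ = -3337/10 ≈ -333.70)
143*(G + 158) = 143*(-3337/10 + 158) = 143*(-1757/10) = -251251/10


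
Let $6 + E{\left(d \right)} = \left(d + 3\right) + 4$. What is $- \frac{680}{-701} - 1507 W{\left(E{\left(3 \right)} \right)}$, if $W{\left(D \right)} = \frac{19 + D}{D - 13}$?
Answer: $\frac{24303481}{6309} \approx 3852.2$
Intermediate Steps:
$E{\left(d \right)} = 1 + d$ ($E{\left(d \right)} = -6 + \left(\left(d + 3\right) + 4\right) = -6 + \left(\left(3 + d\right) + 4\right) = -6 + \left(7 + d\right) = 1 + d$)
$W{\left(D \right)} = \frac{19 + D}{-13 + D}$
$- \frac{680}{-701} - 1507 W{\left(E{\left(3 \right)} \right)} = - \frac{680}{-701} - 1507 \frac{19 + \left(1 + 3\right)}{-13 + \left(1 + 3\right)} = \left(-680\right) \left(- \frac{1}{701}\right) - 1507 \frac{19 + 4}{-13 + 4} = \frac{680}{701} - 1507 \frac{1}{-9} \cdot 23 = \frac{680}{701} - 1507 \left(\left(- \frac{1}{9}\right) 23\right) = \frac{680}{701} - - \frac{34661}{9} = \frac{680}{701} + \frac{34661}{9} = \frac{24303481}{6309}$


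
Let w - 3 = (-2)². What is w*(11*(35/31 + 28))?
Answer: 69531/31 ≈ 2242.9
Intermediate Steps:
w = 7 (w = 3 + (-2)² = 3 + 4 = 7)
w*(11*(35/31 + 28)) = 7*(11*(35/31 + 28)) = 7*(11*(903/31)) = 7*(9933/31) = 69531/31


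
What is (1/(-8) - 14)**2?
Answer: 12769/64 ≈ 199.52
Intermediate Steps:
(1/(-8) - 14)**2 = (-1/8 - 14)**2 = (-113/8)**2 = 12769/64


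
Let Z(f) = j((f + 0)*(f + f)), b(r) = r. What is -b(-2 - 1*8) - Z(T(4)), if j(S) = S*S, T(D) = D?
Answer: -1014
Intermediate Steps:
j(S) = S**2
Z(f) = 4*f**4 (Z(f) = ((f + 0)*(f + f))**2 = (f*(2*f))**2 = (2*f**2)**2 = 4*f**4)
-b(-2 - 1*8) - Z(T(4)) = -(-2 - 1*8) - 4*4**4 = -(-2 - 8) - 4*256 = -1*(-10) - 1*1024 = 10 - 1024 = -1014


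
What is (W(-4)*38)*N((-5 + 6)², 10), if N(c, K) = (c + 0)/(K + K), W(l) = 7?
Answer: 133/10 ≈ 13.300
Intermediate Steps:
N(c, K) = c/(2*K) (N(c, K) = c/((2*K)) = c*(1/(2*K)) = c/(2*K))
(W(-4)*38)*N((-5 + 6)², 10) = (7*38)*((½)*(-5 + 6)²/10) = 266*((½)*1²*(⅒)) = 266*((½)*1*(⅒)) = 266*(1/20) = 133/10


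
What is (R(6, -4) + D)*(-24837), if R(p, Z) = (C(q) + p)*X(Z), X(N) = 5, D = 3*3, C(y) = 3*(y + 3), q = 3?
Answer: -3203973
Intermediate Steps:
C(y) = 9 + 3*y (C(y) = 3*(3 + y) = 9 + 3*y)
D = 9
R(p, Z) = 90 + 5*p (R(p, Z) = ((9 + 3*3) + p)*5 = ((9 + 9) + p)*5 = (18 + p)*5 = 90 + 5*p)
(R(6, -4) + D)*(-24837) = ((90 + 5*6) + 9)*(-24837) = ((90 + 30) + 9)*(-24837) = (120 + 9)*(-24837) = 129*(-24837) = -3203973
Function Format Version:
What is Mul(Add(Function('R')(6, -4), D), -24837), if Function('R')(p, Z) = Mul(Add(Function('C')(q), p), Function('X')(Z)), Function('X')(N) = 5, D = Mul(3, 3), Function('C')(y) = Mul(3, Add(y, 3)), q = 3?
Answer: -3203973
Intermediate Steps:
Function('C')(y) = Add(9, Mul(3, y)) (Function('C')(y) = Mul(3, Add(3, y)) = Add(9, Mul(3, y)))
D = 9
Function('R')(p, Z) = Add(90, Mul(5, p)) (Function('R')(p, Z) = Mul(Add(Add(9, Mul(3, 3)), p), 5) = Mul(Add(Add(9, 9), p), 5) = Mul(Add(18, p), 5) = Add(90, Mul(5, p)))
Mul(Add(Function('R')(6, -4), D), -24837) = Mul(Add(Add(90, Mul(5, 6)), 9), -24837) = Mul(Add(Add(90, 30), 9), -24837) = Mul(Add(120, 9), -24837) = Mul(129, -24837) = -3203973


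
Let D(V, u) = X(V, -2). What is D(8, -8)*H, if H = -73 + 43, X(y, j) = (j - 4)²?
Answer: -1080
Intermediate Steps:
X(y, j) = (-4 + j)²
D(V, u) = 36 (D(V, u) = (-4 - 2)² = (-6)² = 36)
H = -30
D(8, -8)*H = 36*(-30) = -1080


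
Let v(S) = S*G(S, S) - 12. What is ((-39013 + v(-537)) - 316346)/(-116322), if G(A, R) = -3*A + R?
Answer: 310703/38774 ≈ 8.0132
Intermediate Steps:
G(A, R) = R - 3*A
v(S) = -12 - 2*S² (v(S) = S*(S - 3*S) - 12 = S*(-2*S) - 12 = -2*S² - 12 = -12 - 2*S²)
((-39013 + v(-537)) - 316346)/(-116322) = ((-39013 + (-12 - 2*(-537)²)) - 316346)/(-116322) = ((-39013 + (-12 - 2*288369)) - 316346)*(-1/116322) = ((-39013 + (-12 - 576738)) - 316346)*(-1/116322) = ((-39013 - 576750) - 316346)*(-1/116322) = (-615763 - 316346)*(-1/116322) = -932109*(-1/116322) = 310703/38774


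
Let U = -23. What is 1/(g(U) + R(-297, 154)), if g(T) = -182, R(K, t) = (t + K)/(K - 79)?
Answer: -376/68289 ≈ -0.0055060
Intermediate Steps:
R(K, t) = (K + t)/(-79 + K)
1/(g(U) + R(-297, 154)) = 1/(-182 + (-297 + 154)/(-79 - 297)) = 1/(-182 - 143/(-376)) = 1/(-182 - 1/376*(-143)) = 1/(-182 + 143/376) = 1/(-68289/376) = -376/68289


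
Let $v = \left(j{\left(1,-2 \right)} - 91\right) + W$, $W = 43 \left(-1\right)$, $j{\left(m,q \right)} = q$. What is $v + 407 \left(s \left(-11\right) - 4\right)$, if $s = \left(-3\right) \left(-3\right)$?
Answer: $-42057$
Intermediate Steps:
$W = -43$
$s = 9$
$v = -136$ ($v = \left(-2 - 91\right) - 43 = -93 - 43 = -136$)
$v + 407 \left(s \left(-11\right) - 4\right) = -136 + 407 \left(9 \left(-11\right) - 4\right) = -136 + 407 \left(-99 - 4\right) = -136 + 407 \left(-103\right) = -136 - 41921 = -42057$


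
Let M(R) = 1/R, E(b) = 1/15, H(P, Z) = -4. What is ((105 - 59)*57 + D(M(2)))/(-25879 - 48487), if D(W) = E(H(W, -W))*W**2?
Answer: -157321/4461960 ≈ -0.035258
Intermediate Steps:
E(b) = 1/15
D(W) = W**2/15
((105 - 59)*57 + D(M(2)))/(-25879 - 48487) = ((105 - 59)*57 + (1/2)**2/15)/(-25879 - 48487) = (46*57 + (1/2)**2/15)/(-74366) = (2622 + (1/15)*(1/4))*(-1/74366) = (2622 + 1/60)*(-1/74366) = (157321/60)*(-1/74366) = -157321/4461960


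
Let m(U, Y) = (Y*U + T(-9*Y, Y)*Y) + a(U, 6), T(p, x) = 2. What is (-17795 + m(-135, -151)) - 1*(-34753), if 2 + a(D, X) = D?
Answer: 36904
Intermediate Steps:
a(D, X) = -2 + D
m(U, Y) = -2 + U + 2*Y + U*Y (m(U, Y) = (Y*U + 2*Y) + (-2 + U) = (U*Y + 2*Y) + (-2 + U) = (2*Y + U*Y) + (-2 + U) = -2 + U + 2*Y + U*Y)
(-17795 + m(-135, -151)) - 1*(-34753) = (-17795 + (-2 - 135 + 2*(-151) - 135*(-151))) - 1*(-34753) = (-17795 + (-2 - 135 - 302 + 20385)) + 34753 = (-17795 + 19946) + 34753 = 2151 + 34753 = 36904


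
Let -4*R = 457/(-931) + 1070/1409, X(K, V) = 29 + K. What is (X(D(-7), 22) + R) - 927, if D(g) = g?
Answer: -4748992237/5247116 ≈ -905.07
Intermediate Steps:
R = -352257/5247116 (R = -(457/(-931) + 1070/1409)/4 = -(457*(-1/931) + 1070*(1/1409))/4 = -(-457/931 + 1070/1409)/4 = -¼*352257/1311779 = -352257/5247116 ≈ -0.067133)
(X(D(-7), 22) + R) - 927 = ((29 - 7) - 352257/5247116) - 927 = (22 - 352257/5247116) - 927 = 115084295/5247116 - 927 = -4748992237/5247116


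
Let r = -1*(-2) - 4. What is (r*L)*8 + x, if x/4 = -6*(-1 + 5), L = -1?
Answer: -80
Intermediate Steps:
r = -2 (r = 2 - 4 = -2)
x = -96 (x = 4*(-6*(-1 + 5)) = 4*(-6*4) = 4*(-24) = -96)
(r*L)*8 + x = -2*(-1)*8 - 96 = 2*8 - 96 = 16 - 96 = -80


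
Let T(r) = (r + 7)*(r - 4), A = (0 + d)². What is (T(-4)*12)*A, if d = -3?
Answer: -2592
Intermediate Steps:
A = 9 (A = (0 - 3)² = (-3)² = 9)
T(r) = (-4 + r)*(7 + r) (T(r) = (7 + r)*(-4 + r) = (-4 + r)*(7 + r))
(T(-4)*12)*A = ((-28 + (-4)² + 3*(-4))*12)*9 = ((-28 + 16 - 12)*12)*9 = -24*12*9 = -288*9 = -2592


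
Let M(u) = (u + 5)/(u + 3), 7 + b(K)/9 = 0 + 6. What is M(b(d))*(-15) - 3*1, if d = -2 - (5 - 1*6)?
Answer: -13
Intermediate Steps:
d = -1 (d = -2 - (5 - 6) = -2 - 1*(-1) = -2 + 1 = -1)
b(K) = -9 (b(K) = -63 + 9*(0 + 6) = -63 + 9*6 = -63 + 54 = -9)
M(u) = (5 + u)/(3 + u)
M(b(d))*(-15) - 3*1 = ((5 - 9)/(3 - 9))*(-15) - 3*1 = (-4/(-6))*(-15) - 3 = -⅙*(-4)*(-15) - 3 = (⅔)*(-15) - 3 = -10 - 3 = -13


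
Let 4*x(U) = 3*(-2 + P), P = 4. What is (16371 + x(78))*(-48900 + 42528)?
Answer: -104325570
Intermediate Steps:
x(U) = 3/2 (x(U) = (3*(-2 + 4))/4 = (3*2)/4 = (1/4)*6 = 3/2)
(16371 + x(78))*(-48900 + 42528) = (16371 + 3/2)*(-48900 + 42528) = (32745/2)*(-6372) = -104325570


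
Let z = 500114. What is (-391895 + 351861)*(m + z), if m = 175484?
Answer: -27046890332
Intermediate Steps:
(-391895 + 351861)*(m + z) = (-391895 + 351861)*(175484 + 500114) = -40034*675598 = -27046890332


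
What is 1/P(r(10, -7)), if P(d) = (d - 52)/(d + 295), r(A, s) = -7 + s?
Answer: -281/66 ≈ -4.2576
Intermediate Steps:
P(d) = (-52 + d)/(295 + d)
1/P(r(10, -7)) = 1/((-52 + (-7 - 7))/(295 + (-7 - 7))) = 1/((-52 - 14)/(295 - 14)) = 1/(-66/281) = -281/66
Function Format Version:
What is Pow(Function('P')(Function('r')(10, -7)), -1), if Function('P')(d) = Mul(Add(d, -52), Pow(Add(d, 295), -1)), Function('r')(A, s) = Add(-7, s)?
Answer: Rational(-281, 66) ≈ -4.2576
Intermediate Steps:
Function('P')(d) = Mul(Pow(Add(295, d), -1), Add(-52, d)) (Function('P')(d) = Mul(Add(-52, d), Pow(Add(295, d), -1)) = Mul(Pow(Add(295, d), -1), Add(-52, d)))
Pow(Function('P')(Function('r')(10, -7)), -1) = Pow(Mul(Pow(Add(295, Add(-7, -7)), -1), Add(-52, Add(-7, -7))), -1) = Pow(Mul(Pow(Add(295, -14), -1), Add(-52, -14)), -1) = Pow(Mul(Pow(281, -1), -66), -1) = Pow(Mul(Rational(1, 281), -66), -1) = Pow(Rational(-66, 281), -1) = Rational(-281, 66)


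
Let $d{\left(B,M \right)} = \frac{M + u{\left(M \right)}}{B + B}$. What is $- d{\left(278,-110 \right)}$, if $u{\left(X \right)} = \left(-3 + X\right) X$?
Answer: $- \frac{3080}{139} \approx -22.158$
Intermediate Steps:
$u{\left(X \right)} = X \left(-3 + X\right)$
$d{\left(B,M \right)} = \frac{M + M \left(-3 + M\right)}{2 B}$ ($d{\left(B,M \right)} = \frac{M + M \left(-3 + M\right)}{B + B} = \frac{M + M \left(-3 + M\right)}{2 B}$)
$- d{\left(278,-110 \right)} = - \frac{\left(-110\right) \left(-2 - 110\right)}{2 \cdot 278} = - \frac{\left(-110\right) \left(-112\right)}{2 \cdot 278} = \left(-1\right) \frac{3080}{139} = - \frac{3080}{139}$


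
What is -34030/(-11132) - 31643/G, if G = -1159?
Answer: 195845323/6450994 ≈ 30.359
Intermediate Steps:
-34030/(-11132) - 31643/G = -34030/(-11132) - 31643/(-1159) = -34030*(-1/11132) - 31643*(-1/1159) = 17015/5566 + 31643/1159 = 195845323/6450994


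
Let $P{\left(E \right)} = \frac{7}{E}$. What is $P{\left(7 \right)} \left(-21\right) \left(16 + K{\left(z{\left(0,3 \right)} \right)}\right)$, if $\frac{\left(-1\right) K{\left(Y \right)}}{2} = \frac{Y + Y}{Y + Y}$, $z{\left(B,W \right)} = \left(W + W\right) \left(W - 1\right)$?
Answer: $-294$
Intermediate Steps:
$z{\left(B,W \right)} = 2 W \left(-1 + W\right)$
$K{\left(Y \right)} = -2$ ($K{\left(Y \right)} = - 2 \frac{Y + Y}{Y + Y} = - 2 \frac{2 Y}{2 Y} = - 2 \cdot 2 Y \frac{1}{2 Y} = \left(-2\right) 1 = -2$)
$P{\left(7 \right)} \left(-21\right) \left(16 + K{\left(z{\left(0,3 \right)} \right)}\right) = \frac{7}{7} \left(-21\right) \left(16 - 2\right) = 7 \cdot \frac{1}{7} \left(-21\right) 14 = 1 \left(-21\right) 14 = \left(-21\right) 14 = -294$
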